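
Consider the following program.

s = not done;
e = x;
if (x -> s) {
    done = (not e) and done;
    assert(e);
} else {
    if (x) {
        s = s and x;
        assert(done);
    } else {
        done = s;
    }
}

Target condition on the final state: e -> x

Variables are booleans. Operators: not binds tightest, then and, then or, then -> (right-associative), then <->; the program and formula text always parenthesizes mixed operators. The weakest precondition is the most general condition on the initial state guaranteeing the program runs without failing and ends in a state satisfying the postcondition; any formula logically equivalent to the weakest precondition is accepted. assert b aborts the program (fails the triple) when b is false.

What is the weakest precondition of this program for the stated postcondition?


Working backward. After the program, e -> x must hold.
Then branch requires e and (e -> x); else branch requires (x -> (done and (e -> x))) and ((not x) -> (e -> x)).
Before the if: ((x -> s) -> (e and (e -> x))) and ((not (x -> s)) -> ((x -> (done and (e -> x))) and ((not x) -> (e -> x))))
Before e := x: ((x -> s) -> x) and ((not (x -> s)) -> (x -> done))
Before s := not done: ((x -> (not done)) -> x) and ((not (x -> (not done))) -> (x -> done))
Answer: WP = ((x -> (not done)) -> x) and ((not (x -> (not done))) -> (x -> done))


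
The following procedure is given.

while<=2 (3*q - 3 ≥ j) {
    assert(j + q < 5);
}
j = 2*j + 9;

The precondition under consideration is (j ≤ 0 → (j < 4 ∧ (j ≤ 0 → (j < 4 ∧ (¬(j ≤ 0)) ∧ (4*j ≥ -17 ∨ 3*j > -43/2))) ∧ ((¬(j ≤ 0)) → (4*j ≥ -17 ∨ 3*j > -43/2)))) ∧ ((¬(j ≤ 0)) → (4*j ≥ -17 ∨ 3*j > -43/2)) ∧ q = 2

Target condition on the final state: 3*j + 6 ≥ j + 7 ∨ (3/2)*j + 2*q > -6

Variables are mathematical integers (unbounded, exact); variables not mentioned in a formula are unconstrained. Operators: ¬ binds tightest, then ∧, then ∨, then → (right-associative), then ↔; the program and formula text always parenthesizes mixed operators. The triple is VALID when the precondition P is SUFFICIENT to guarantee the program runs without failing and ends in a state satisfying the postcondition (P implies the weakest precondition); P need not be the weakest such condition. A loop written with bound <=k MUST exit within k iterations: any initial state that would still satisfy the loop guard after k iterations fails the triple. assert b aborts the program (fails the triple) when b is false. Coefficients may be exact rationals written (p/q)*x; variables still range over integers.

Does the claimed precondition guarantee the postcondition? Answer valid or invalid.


Working backward. After the program, the postcondition 3*j + 6 ≥ j + 7 ∨ (3/2)*j + 2*q > -6 must hold; in canonical form it is 2*j ≥ 1 ∨ (3/2)*j + 2*q > -6.
Before j := 2*j + 9: 4*j ≥ -17 ∨ 3*j + 2*q > -39/2
Before the loop (bound <=2), unroll the exhaustion recursion (WP_0 = exit-now case; WP_j = one more guarded iteration, up to j = 2):
  WP_0: (¬(3*q ≥ j + 3)) ∧ (4*j ≥ -17 ∨ 3*j + 2*q > -39/2)
  WP_1: (3*q ≥ j + 3 → (j + q < 5 ∧ (¬(3*q ≥ j + 3)) ∧ (4*j ≥ -17 ∨ 3*j + 2*q > -39/2))) ∧ ((¬(3*q ≥ j + 3)) → (4*j ≥ -17 ∨ 3*j + 2*q > -39/2))
  WP_2: (3*q ≥ j + 3 → (j + q < 5 ∧ (3*q ≥ j + 3 → (j + q < 5 ∧ (¬(3*q ≥ j + 3)) ∧ (4*j ≥ -17 ∨ 3*j + 2*q > -39/2))) ∧ ((¬(3*q ≥ j + 3)) → (4*j ≥ -17 ∨ 3*j + 2*q > -39/2)))) ∧ ((¬(3*q ≥ j + 3)) → (4*j ≥ -17 ∨ 3*j + 2*q > -39/2))
So before the loop: (3*q ≥ j + 3 → (j + q < 5 ∧ (3*q ≥ j + 3 → (j + q < 5 ∧ (¬(3*q ≥ j + 3)) ∧ (4*j ≥ -17 ∨ 3*j + 2*q > -39/2))) ∧ ((¬(3*q ≥ j + 3)) → (4*j ≥ -17 ∨ 3*j + 2*q > -39/2)))) ∧ ((¬(3*q ≥ j + 3)) → (4*j ≥ -17 ∨ 3*j + 2*q > -39/2))
The weakest precondition is (3*q ≥ j + 3 → (j + q < 5 ∧ (3*q ≥ j + 3 → (j + q < 5 ∧ (¬(3*q ≥ j + 3)) ∧ (4*j ≥ -17 ∨ 3*j + 2*q > -39/2))) ∧ ((¬(3*q ≥ j + 3)) → (4*j ≥ -17 ∨ 3*j + 2*q > -39/2)))) ∧ ((¬(3*q ≥ j + 3)) → (4*j ≥ -17 ∨ 3*j + 2*q > -39/2)).
Check whether (j ≤ 0 → (j < 4 ∧ (j ≤ 0 → (j < 4 ∧ (¬(j ≤ 0)) ∧ (4*j ≥ -17 ∨ 3*j > -43/2))) ∧ ((¬(j ≤ 0)) → (4*j ≥ -17 ∨ 3*j > -43/2)))) ∧ ((¬(j ≤ 0)) → (4*j ≥ -17 ∨ 3*j > -43/2)) ∧ q = 2 implies it.
Countermodel: at the initial state j = 1, q = 2, the precondition holds but the weakest precondition fails.
Answer: invalid


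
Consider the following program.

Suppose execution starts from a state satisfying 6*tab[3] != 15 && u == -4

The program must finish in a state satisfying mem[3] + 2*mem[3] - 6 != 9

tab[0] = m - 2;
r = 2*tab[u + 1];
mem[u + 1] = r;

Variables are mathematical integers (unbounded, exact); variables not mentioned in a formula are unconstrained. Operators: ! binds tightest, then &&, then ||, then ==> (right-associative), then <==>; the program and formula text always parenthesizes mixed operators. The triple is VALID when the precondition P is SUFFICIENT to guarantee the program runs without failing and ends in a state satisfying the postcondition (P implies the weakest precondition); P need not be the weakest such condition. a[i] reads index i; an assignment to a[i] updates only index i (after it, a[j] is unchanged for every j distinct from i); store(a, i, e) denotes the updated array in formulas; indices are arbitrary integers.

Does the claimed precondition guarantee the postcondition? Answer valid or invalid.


Working backward. After the program, the postcondition mem[3] + 2*mem[3] - 6 != 9 must hold; in canonical form it is 3*mem[3] != 15.
Before mem[u + 1] := r: 3*store(mem, u + 1, r)[3] != 15
Before r := 2*tab[u + 1]: 3*store(mem, u + 1, 2*tab[u + 1])[3] != 15
Before tab[0] := m - 2: 3*store(mem, u + 1, 2*store(tab, 0, m - 2)[u + 1])[3] != 15
The weakest precondition is 3*store(mem, u + 1, 2*store(tab, 0, m - 2)[u + 1])[3] != 15.
Check whether 6*tab[3] != 15 && u == -4 implies it.
Countermodel: at the initial state m = 0, mem = {[-3] = 5, [0] = 5, [3] = 5, elsewhere 5}, tab = {[-3] = 0, [0] = 0, [3] = 0, elsewhere 0}, u = -4, the precondition holds but the weakest precondition fails.
Answer: invalid


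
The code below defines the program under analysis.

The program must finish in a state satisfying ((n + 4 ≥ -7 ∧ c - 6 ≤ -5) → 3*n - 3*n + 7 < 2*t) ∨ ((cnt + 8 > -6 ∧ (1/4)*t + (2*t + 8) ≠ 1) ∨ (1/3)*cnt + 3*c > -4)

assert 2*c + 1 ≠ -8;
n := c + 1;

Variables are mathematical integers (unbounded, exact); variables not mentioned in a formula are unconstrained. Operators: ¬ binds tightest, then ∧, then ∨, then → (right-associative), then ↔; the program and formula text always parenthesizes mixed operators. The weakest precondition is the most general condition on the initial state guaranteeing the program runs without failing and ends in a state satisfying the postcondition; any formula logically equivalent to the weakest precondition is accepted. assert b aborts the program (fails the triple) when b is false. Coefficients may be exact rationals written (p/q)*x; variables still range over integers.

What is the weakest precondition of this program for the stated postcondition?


Working backward. After the program, the postcondition ((n + 4 ≥ -7 ∧ c - 6 ≤ -5) → 3*n - 3*n + 7 < 2*t) ∨ ((cnt + 8 > -6 ∧ (1/4)*t + (2*t + 8) ≠ 1) ∨ (1/3)*cnt + 3*c > -4) must hold; in canonical form it is ((n ≥ -11 ∧ c ≤ 1) → 2*t > 7) ∨ (cnt > -14 ∧ (9/4)*t ≠ -7) ∨ 3*c + (1/3)*cnt > -4.
Before n := c + 1: ((c ≥ -12 ∧ c ≤ 1) → 2*t > 7) ∨ (cnt > -14 ∧ (9/4)*t ≠ -7) ∨ 3*c + (1/3)*cnt > -4
Before assert 2*c + 1 ≠ -8: 2*c ≠ -9 ∧ (((c ≥ -12 ∧ c ≤ 1) → 2*t > 7) ∨ (cnt > -14 ∧ (9/4)*t ≠ -7) ∨ 3*c + (1/3)*cnt > -4)
Answer: WP = 2*c ≠ -9 ∧ (((c ≥ -12 ∧ c ≤ 1) → 2*t > 7) ∨ (cnt > -14 ∧ (9/4)*t ≠ -7) ∨ 3*c + (1/3)*cnt > -4)


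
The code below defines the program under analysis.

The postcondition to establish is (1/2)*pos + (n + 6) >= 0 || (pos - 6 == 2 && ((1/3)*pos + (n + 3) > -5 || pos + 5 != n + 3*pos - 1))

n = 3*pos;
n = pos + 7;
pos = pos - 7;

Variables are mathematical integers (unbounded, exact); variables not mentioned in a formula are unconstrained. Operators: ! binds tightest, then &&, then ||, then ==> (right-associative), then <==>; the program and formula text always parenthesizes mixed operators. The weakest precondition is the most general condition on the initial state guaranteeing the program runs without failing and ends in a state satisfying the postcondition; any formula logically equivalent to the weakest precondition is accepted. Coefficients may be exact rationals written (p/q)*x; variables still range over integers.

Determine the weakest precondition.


Working backward. After the program, the postcondition (1/2)*pos + (n + 6) >= 0 || (pos - 6 == 2 && ((1/3)*pos + (n + 3) > -5 || pos + 5 != n + 3*pos - 1)) must hold; in canonical form it is n + (1/2)*pos >= -6 || (pos == 8 && (n + (1/3)*pos > -8 || n + 2*pos != 6)).
Before pos := pos - 7: n + (1/2)*pos >= -5/2 || (pos == 15 && (n + (1/3)*pos > -17/3 || n + 2*pos != 20))
Before n := pos + 7: (3/2)*pos >= -19/2 || (pos == 15 && ((4/3)*pos > -38/3 || 3*pos != 13))
Before n := 3*pos: (3/2)*pos >= -19/2 || (pos == 15 && ((4/3)*pos > -38/3 || 3*pos != 13))
Answer: WP = (3/2)*pos >= -19/2 || (pos == 15 && ((4/3)*pos > -38/3 || 3*pos != 13))


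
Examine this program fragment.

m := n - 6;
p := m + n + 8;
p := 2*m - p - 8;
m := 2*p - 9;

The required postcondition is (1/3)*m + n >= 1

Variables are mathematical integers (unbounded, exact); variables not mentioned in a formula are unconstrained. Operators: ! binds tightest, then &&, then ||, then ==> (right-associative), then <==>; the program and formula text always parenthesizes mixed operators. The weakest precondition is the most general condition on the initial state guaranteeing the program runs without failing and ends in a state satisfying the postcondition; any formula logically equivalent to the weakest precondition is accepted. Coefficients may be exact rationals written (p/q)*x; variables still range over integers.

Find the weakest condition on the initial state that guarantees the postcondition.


Working backward. After the program, (1/3)*m + n >= 1 must hold.
Before m := 2*p - 9: n + (2/3)*p >= 4
Before p := 2*m - p - 8: (4/3)*m + n >= (2/3)*p + 28/3
Before p := m + n + 8: (2/3)*m + (1/3)*n >= 44/3
Before m := n - 6: n >= 56/3
Answer: WP = n >= 56/3


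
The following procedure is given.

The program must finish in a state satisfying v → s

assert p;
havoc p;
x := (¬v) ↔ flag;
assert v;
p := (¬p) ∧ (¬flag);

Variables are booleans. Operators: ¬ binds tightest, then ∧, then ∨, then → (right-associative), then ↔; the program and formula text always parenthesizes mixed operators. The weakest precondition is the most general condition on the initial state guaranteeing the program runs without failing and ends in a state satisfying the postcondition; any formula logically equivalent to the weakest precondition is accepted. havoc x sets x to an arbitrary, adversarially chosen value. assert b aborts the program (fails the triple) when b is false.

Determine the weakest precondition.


Working backward. After the program, v → s must hold.
Before p := (¬p) ∧ (¬flag): v → s
Before assert v: v ∧ (v → s)
Before x := (¬v) ↔ flag: v ∧ (v → s)
Before havoc p: v ∧ (v → s)
Before assert p: p ∧ v ∧ (v → s)
Answer: WP = p ∧ v ∧ (v → s)


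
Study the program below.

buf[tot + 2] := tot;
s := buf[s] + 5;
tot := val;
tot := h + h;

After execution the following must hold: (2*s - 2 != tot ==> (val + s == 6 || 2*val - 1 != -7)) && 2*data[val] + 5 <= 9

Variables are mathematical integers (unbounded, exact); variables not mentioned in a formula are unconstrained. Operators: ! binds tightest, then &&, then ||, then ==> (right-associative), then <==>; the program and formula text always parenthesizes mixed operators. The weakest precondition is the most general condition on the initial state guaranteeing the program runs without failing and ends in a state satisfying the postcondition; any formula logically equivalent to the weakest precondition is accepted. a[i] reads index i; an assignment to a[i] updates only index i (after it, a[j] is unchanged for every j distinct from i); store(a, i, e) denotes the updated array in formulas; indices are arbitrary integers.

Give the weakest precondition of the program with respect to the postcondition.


Working backward. After the program, the postcondition (2*s - 2 != tot ==> (val + s == 6 || 2*val - 1 != -7)) && 2*data[val] + 5 <= 9 must hold; in canonical form it is (2*s != tot + 2 ==> (s + val == 6 || 2*val != -6)) && 2*data[val] <= 4.
Before tot := h + h: (2*s != 2*h + 2 ==> (s + val == 6 || 2*val != -6)) && 2*data[val] <= 4
Before tot := val: (2*s != 2*h + 2 ==> (s + val == 6 || 2*val != -6)) && 2*data[val] <= 4
Before s := buf[s] + 5: (2*buf[s] != 2*h - 8 ==> (buf[s] + val == 1 || 2*val != -6)) && 2*data[val] <= 4
Before buf[tot + 2] := tot: (2*store(buf, tot + 2, tot)[s] != 2*h - 8 ==> (store(buf, tot + 2, tot)[s] + val == 1 || 2*val != -6)) && 2*data[val] <= 4
Answer: WP = (2*store(buf, tot + 2, tot)[s] != 2*h - 8 ==> (store(buf, tot + 2, tot)[s] + val == 1 || 2*val != -6)) && 2*data[val] <= 4


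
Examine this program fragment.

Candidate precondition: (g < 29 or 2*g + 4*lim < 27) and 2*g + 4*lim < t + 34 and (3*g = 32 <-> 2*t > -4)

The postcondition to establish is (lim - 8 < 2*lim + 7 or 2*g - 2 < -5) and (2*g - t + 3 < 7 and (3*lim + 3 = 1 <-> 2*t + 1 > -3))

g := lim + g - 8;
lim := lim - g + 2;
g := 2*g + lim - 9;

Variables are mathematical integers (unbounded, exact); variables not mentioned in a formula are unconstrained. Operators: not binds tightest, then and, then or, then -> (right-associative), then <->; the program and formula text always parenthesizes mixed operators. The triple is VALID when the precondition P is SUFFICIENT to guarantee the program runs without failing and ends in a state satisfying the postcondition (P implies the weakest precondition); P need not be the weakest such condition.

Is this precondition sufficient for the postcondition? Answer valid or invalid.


Working backward. After the program, the postcondition (lim - 8 < 2*lim + 7 or 2*g - 2 < -5) and (2*g - t + 3 < 7 and (3*lim + 3 = 1 <-> 2*t + 1 > -3)) must hold; in canonical form it is (lim > -15 or 2*g < -3) and 2*g < t + 4 and (3*lim = -2 <-> 2*t > -4).
Before g := 2*g + lim - 9: (lim > -15 or 4*g + 2*lim < 15) and 4*g + 2*lim < t + 22 and (3*lim = -2 <-> 2*t > -4)
Before lim := lim - g + 2: (lim > g - 17 or 2*g + 2*lim < 11) and 2*g + 2*lim < t + 18 and (3*lim = 3*g - 8 <-> 2*t > -4)
Before g := lim + g - 8: (g < 25 or 2*g + 4*lim < 27) and 2*g + 4*lim < t + 34 and (3*g = 32 <-> 2*t > -4)
The weakest precondition is (g < 25 or 2*g + 4*lim < 27) and 2*g + 4*lim < t + 34 and (3*g = 32 <-> 2*t > -4).
Check whether (g < 29 or 2*g + 4*lim < 27) and 2*g + 4*lim < t + 34 and (3*g = 32 <-> 2*t > -4) implies it.
Countermodel: at the initial state g = 25, lim = -5, t = -3, the precondition holds but the weakest precondition fails.
Answer: invalid


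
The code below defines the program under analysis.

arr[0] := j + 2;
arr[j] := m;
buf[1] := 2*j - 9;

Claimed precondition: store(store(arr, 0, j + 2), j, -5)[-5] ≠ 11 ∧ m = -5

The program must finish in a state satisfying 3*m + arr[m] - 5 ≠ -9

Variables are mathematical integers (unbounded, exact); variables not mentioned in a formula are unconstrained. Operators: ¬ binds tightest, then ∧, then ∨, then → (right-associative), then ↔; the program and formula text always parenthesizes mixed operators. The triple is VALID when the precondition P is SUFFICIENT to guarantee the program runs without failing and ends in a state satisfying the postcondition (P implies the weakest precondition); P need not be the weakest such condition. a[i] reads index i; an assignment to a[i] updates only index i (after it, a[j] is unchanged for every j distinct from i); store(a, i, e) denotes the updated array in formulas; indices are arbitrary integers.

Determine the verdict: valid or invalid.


Working backward. After the program, the postcondition 3*m + arr[m] - 5 ≠ -9 must hold; in canonical form it is arr[m] + 3*m ≠ -4.
Before buf[1] := 2*j - 9: arr[m] + 3*m ≠ -4
Before arr[j] := m: store(arr, j, m)[m] + 3*m ≠ -4
Before arr[0] := j + 2: store(store(arr, 0, j + 2), j, m)[m] + 3*m ≠ -4
The weakest precondition is store(store(arr, 0, j + 2), j, m)[m] + 3*m ≠ -4.
Check whether store(store(arr, 0, j + 2), j, -5)[-5] ≠ 11 ∧ m = -5 implies it.
Every state satisfying the precondition satisfies the weakest precondition: the implication holds.
Answer: valid


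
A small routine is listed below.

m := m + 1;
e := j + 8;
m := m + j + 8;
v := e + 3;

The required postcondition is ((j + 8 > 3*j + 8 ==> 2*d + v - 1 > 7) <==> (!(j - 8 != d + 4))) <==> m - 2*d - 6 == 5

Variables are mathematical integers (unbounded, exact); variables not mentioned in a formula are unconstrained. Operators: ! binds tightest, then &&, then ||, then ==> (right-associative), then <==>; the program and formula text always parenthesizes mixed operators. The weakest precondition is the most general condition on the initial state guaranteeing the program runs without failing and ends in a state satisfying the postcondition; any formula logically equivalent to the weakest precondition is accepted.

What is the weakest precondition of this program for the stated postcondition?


Working backward. After the program, the postcondition ((j + 8 > 3*j + 8 ==> 2*d + v - 1 > 7) <==> (!(j - 8 != d + 4))) <==> m - 2*d - 6 == 5 must hold; in canonical form it is ((2*j < 0 ==> 2*d + v > 8) <==> (!(j != d + 12))) <==> m == 2*d + 11.
Before v := e + 3: ((2*j < 0 ==> 2*d + e > 5) <==> (!(j != d + 12))) <==> m == 2*d + 11
Before m := m + j + 8: ((2*j < 0 ==> 2*d + e > 5) <==> (!(j != d + 12))) <==> j + m == 2*d + 3
Before e := j + 8: ((2*j < 0 ==> 2*d + j > -3) <==> (!(j != d + 12))) <==> j + m == 2*d + 3
Before m := m + 1: ((2*j < 0 ==> 2*d + j > -3) <==> (!(j != d + 12))) <==> j + m == 2*d + 2
Answer: WP = ((2*j < 0 ==> 2*d + j > -3) <==> (!(j != d + 12))) <==> j + m == 2*d + 2


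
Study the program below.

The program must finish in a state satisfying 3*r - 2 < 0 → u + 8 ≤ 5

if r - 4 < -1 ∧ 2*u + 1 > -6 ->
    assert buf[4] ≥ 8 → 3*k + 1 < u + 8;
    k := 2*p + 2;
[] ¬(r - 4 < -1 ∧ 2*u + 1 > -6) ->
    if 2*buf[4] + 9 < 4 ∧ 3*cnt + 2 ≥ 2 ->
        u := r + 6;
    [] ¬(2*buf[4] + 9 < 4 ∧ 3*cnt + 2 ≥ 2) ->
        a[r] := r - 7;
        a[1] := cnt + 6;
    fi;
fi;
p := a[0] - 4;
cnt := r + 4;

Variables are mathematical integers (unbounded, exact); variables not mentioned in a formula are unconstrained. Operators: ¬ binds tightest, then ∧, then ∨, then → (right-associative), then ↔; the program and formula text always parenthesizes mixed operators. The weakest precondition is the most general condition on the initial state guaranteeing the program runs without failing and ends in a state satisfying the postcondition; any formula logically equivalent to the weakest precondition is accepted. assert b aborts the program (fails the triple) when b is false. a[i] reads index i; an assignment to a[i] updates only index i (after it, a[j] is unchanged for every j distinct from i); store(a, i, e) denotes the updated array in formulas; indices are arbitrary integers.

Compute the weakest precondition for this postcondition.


Working backward. After the program, the postcondition 3*r - 2 < 0 → u + 8 ≤ 5 must hold; in canonical form it is 3*r < 2 → u ≤ -3.
Before cnt := r + 4: 3*r < 2 → u ≤ -3
Before p := a[0] - 4: 3*r < 2 → u ≤ -3
Then branch requires (buf[4] ≥ 8 → 3*k < u + 7) ∧ (3*r < 2 → u ≤ -3); else branch requires ((2*buf[4] < -5 ∧ 3*cnt ≥ 0) → (3*r < 2 → r ≤ -9)) ∧ ((¬(2*buf[4] < -5 ∧ 3*cnt ≥ 0)) → (3*r < 2 → u ≤ -3)).
Before the if: ((r < 3 ∧ 2*u > -7) → ((buf[4] ≥ 8 → 3*k < u + 7) ∧ (3*r < 2 → u ≤ -3))) ∧ ((¬(r < 3 ∧ 2*u > -7)) → (((2*buf[4] < -5 ∧ 3*cnt ≥ 0) → (3*r < 2 → r ≤ -9)) ∧ ((¬(2*buf[4] < -5 ∧ 3*cnt ≥ 0)) → (3*r < 2 → u ≤ -3))))
Answer: WP = ((r < 3 ∧ 2*u > -7) → ((buf[4] ≥ 8 → 3*k < u + 7) ∧ (3*r < 2 → u ≤ -3))) ∧ ((¬(r < 3 ∧ 2*u > -7)) → (((2*buf[4] < -5 ∧ 3*cnt ≥ 0) → (3*r < 2 → r ≤ -9)) ∧ ((¬(2*buf[4] < -5 ∧ 3*cnt ≥ 0)) → (3*r < 2 → u ≤ -3))))


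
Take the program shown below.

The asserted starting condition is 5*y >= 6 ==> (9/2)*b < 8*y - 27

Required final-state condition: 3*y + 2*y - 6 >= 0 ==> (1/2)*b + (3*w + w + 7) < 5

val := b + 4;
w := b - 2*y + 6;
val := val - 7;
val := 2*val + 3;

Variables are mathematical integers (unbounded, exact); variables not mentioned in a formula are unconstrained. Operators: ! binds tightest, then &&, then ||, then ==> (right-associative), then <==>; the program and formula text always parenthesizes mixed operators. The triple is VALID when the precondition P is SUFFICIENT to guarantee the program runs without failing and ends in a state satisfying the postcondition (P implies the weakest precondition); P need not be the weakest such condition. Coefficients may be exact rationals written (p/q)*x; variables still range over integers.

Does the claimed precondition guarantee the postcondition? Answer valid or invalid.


Working backward. After the program, the postcondition 3*y + 2*y - 6 >= 0 ==> (1/2)*b + (3*w + w + 7) < 5 must hold; in canonical form it is 5*y >= 6 ==> (1/2)*b + 4*w < -2.
Before val := 2*val + 3: 5*y >= 6 ==> (1/2)*b + 4*w < -2
Before val := val - 7: 5*y >= 6 ==> (1/2)*b + 4*w < -2
Before w := b - 2*y + 6: 5*y >= 6 ==> (9/2)*b < 8*y - 26
Before val := b + 4: 5*y >= 6 ==> (9/2)*b < 8*y - 26
The weakest precondition is 5*y >= 6 ==> (9/2)*b < 8*y - 26.
Check whether 5*y >= 6 ==> (9/2)*b < 8*y - 27 implies it.
Every state satisfying the precondition satisfies the weakest precondition: the implication holds.
Answer: valid


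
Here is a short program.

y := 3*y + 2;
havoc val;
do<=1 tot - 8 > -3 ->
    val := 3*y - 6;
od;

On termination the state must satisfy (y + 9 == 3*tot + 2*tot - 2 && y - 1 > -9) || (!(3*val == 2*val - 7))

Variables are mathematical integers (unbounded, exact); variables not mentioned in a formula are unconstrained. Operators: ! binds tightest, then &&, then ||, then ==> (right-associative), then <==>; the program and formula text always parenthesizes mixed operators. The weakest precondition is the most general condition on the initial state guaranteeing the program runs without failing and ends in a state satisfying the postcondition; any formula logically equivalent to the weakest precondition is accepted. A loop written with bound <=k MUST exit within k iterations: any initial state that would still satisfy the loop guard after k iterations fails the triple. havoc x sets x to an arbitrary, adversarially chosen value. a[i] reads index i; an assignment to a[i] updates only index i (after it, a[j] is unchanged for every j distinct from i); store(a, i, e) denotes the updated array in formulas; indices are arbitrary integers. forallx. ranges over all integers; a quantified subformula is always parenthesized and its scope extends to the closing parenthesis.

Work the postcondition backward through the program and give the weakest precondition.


Working backward. After the program, the postcondition (y + 9 == 3*tot + 2*tot - 2 && y - 1 > -9) || (!(3*val == 2*val - 7)) must hold; in canonical form it is (y == 5*tot - 11 && y > -8) || (!(val == -7)).
Before the loop (bound <=1), unroll the exhaustion recursion (WP_0 = exit-now case; WP_j = one more guarded iteration, up to j = 1):
  WP_0: (!(tot > 5)) && ((y == 5*tot - 11 && y > -8) || (!(val == -7)))
  WP_1: (tot > 5 ==> ((!(tot > 5)) && ((y == 5*tot - 11 && y > -8) || (!(3*y == -1))))) && ((!(tot > 5)) ==> ((y == 5*tot - 11 && y > -8) || (!(val == -7))))
So before the loop: (tot > 5 ==> ((!(tot > 5)) && ((y == 5*tot - 11 && y > -8) || (!(3*y == -1))))) && ((!(tot > 5)) ==> ((y == 5*tot - 11 && y > -8) || (!(val == -7))))
Before havoc val: forall val_1. ((tot > 5 ==> ((!(tot > 5)) && ((y == 5*tot - 11 && y > -8) || (!(3*y == -1))))) && ((!(tot > 5)) ==> ((y == 5*tot - 11 && y > -8) || (!(val_1 == -7)))))
Before y := 3*y + 2: forall val_1. ((tot > 5 ==> ((!(tot > 5)) && ((3*y == 5*tot - 13 && 3*y > -10) || (!(9*y == -7))))) && ((!(tot > 5)) ==> ((3*y == 5*tot - 13 && 3*y > -10) || (!(val_1 == -7)))))
Answer: WP = forall val_1. ((tot > 5 ==> ((!(tot > 5)) && ((3*y == 5*tot - 13 && 3*y > -10) || (!(9*y == -7))))) && ((!(tot > 5)) ==> ((3*y == 5*tot - 13 && 3*y > -10) || (!(val_1 == -7)))))


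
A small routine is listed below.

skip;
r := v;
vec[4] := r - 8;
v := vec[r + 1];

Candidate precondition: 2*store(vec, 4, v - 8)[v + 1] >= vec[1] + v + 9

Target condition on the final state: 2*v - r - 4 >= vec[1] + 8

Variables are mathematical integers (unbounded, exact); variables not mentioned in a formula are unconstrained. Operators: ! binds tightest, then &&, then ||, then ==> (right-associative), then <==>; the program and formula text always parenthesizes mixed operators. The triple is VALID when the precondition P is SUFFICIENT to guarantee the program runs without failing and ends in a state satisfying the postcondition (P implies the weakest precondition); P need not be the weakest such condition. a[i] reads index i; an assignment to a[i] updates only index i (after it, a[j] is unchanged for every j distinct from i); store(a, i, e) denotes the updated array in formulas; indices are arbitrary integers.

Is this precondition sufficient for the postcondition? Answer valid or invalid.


Working backward. After the program, the postcondition 2*v - r - 4 >= vec[1] + 8 must hold; in canonical form it is 2*v >= vec[1] + r + 12.
Before v := vec[r + 1]: 2*vec[r + 1] >= vec[1] + r + 12
Before vec[4] := r - 8: 2*store(vec, 4, r - 8)[r + 1] >= vec[1] + r + 12
Before r := v: 2*store(vec, 4, v - 8)[v + 1] >= vec[1] + v + 12
Before skip: 2*store(vec, 4, v - 8)[v + 1] >= vec[1] + v + 12
The weakest precondition is 2*store(vec, 4, v - 8)[v + 1] >= vec[1] + v + 12.
Check whether 2*store(vec, 4, v - 8)[v + 1] >= vec[1] + v + 9 implies it.
Countermodel: at the initial state v = -7040, vec = {[-7039] = 0, [1] = 7031, [4] = 2, elsewhere 2}, the precondition holds but the weakest precondition fails.
Answer: invalid


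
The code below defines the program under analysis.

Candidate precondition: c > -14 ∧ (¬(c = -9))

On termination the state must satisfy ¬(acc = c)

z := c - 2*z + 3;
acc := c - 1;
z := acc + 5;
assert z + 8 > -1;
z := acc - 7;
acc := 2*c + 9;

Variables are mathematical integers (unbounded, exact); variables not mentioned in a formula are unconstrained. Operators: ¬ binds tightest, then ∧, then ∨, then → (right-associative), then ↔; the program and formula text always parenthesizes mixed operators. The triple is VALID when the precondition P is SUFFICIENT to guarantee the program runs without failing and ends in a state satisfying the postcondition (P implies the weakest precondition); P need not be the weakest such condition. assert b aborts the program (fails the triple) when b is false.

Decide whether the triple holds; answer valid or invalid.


Working backward. After the program, ¬(acc = c) must hold.
Before acc := 2*c + 9: ¬(c = -9)
Before z := acc - 7: ¬(c = -9)
Before assert z + 8 > -1: z > -9 ∧ (¬(c = -9))
Before z := acc + 5: acc > -14 ∧ (¬(c = -9))
Before acc := c - 1: c > -13 ∧ (¬(c = -9))
Before z := c - 2*z + 3: c > -13 ∧ (¬(c = -9))
The weakest precondition is c > -13 ∧ (¬(c = -9)).
Check whether c > -14 ∧ (¬(c = -9)) implies it.
Countermodel: at the initial state c = -13, the precondition holds but the weakest precondition fails.
Answer: invalid


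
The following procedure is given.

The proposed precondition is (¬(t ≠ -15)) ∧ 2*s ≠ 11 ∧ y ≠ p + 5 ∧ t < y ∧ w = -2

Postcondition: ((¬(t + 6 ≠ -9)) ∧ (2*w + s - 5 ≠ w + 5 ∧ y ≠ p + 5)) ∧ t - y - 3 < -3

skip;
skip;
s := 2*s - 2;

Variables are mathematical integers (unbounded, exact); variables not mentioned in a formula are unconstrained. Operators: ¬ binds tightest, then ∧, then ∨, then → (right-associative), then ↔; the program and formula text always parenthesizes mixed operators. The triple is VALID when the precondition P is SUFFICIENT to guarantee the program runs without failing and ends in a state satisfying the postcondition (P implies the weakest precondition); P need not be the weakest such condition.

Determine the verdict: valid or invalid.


Working backward. After the program, the postcondition ((¬(t + 6 ≠ -9)) ∧ (2*w + s - 5 ≠ w + 5 ∧ y ≠ p + 5)) ∧ t - y - 3 < -3 must hold; in canonical form it is (¬(t ≠ -15)) ∧ s + w ≠ 10 ∧ y ≠ p + 5 ∧ t < y.
Before s := 2*s - 2: (¬(t ≠ -15)) ∧ 2*s + w ≠ 12 ∧ y ≠ p + 5 ∧ t < y
Before skip: (¬(t ≠ -15)) ∧ 2*s + w ≠ 12 ∧ y ≠ p + 5 ∧ t < y
Before skip: (¬(t ≠ -15)) ∧ 2*s + w ≠ 12 ∧ y ≠ p + 5 ∧ t < y
The weakest precondition is (¬(t ≠ -15)) ∧ 2*s + w ≠ 12 ∧ y ≠ p + 5 ∧ t < y.
Check whether (¬(t ≠ -15)) ∧ 2*s ≠ 11 ∧ y ≠ p + 5 ∧ t < y ∧ w = -2 implies it.
Countermodel: at the initial state p = -18, s = 7, t = -15, w = -2, y = -14, the precondition holds but the weakest precondition fails.
Answer: invalid


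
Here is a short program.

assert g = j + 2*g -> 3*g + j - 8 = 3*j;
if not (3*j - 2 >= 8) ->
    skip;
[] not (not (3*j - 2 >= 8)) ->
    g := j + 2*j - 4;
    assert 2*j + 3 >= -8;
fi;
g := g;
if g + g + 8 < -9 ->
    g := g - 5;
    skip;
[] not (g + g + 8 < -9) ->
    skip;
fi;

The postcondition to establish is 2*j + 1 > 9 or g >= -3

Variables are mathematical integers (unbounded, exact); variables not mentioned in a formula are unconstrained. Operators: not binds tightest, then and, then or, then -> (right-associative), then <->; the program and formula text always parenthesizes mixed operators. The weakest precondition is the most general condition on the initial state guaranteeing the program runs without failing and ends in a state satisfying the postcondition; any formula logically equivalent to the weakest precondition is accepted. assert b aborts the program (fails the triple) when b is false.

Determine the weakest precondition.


Working backward. After the program, the postcondition 2*j + 1 > 9 or g >= -3 must hold; in canonical form it is 2*j > 8 or g >= -3.
Then branch requires 2*j > 8 or g >= 2; else branch requires 2*j > 8 or g >= -3.
Before the if: (2*g < -17 -> (2*j > 8 or g >= 2)) and ((not (2*g < -17)) -> (2*j > 8 or g >= -3))
Before g := g: (2*g < -17 -> (2*j > 8 or g >= 2)) and ((not (2*g < -17)) -> (2*j > 8 or g >= -3))
Then branch requires (2*g < -17 -> (2*j > 8 or g >= 2)) and ((not (2*g < -17)) -> (2*j > 8 or g >= -3)); else branch requires 2*j >= -11 and (6*j < -9 -> (2*j > 8 or 3*j >= 6)) and ((not (6*j < -9)) -> (2*j > 8 or 3*j >= 1)).
Before the if: ((not (3*j >= 10)) -> ((2*g < -17 -> (2*j > 8 or g >= 2)) and ((not (2*g < -17)) -> (2*j > 8 or g >= -3)))) and (3*j >= 10 -> (2*j >= -11 and (6*j < -9 -> (2*j > 8 or 3*j >= 6)) and ((not (6*j < -9)) -> (2*j > 8 or 3*j >= 1))))
Before assert g = j + 2*g -> 3*g + j - 8 = 3*j: (g + j = 0 -> 3*g = 2*j + 8) and ((not (3*j >= 10)) -> ((2*g < -17 -> (2*j > 8 or g >= 2)) and ((not (2*g < -17)) -> (2*j > 8 or g >= -3)))) and (3*j >= 10 -> (2*j >= -11 and (6*j < -9 -> (2*j > 8 or 3*j >= 6)) and ((not (6*j < -9)) -> (2*j > 8 or 3*j >= 1))))
Answer: WP = (g + j = 0 -> 3*g = 2*j + 8) and ((not (3*j >= 10)) -> ((2*g < -17 -> (2*j > 8 or g >= 2)) and ((not (2*g < -17)) -> (2*j > 8 or g >= -3)))) and (3*j >= 10 -> (2*j >= -11 and (6*j < -9 -> (2*j > 8 or 3*j >= 6)) and ((not (6*j < -9)) -> (2*j > 8 or 3*j >= 1))))


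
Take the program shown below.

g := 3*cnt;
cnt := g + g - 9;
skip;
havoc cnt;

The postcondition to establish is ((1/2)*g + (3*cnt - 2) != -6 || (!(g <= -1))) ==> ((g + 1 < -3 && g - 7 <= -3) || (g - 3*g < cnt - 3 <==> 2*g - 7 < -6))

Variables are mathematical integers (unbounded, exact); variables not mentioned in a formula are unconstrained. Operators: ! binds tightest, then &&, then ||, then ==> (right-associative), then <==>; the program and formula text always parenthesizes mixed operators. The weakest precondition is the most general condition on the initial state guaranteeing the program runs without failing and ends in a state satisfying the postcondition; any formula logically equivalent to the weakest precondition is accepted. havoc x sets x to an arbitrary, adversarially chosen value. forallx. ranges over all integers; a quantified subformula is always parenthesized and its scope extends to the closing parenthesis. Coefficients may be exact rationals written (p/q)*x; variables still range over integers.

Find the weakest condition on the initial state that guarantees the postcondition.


Working backward. After the program, the postcondition ((1/2)*g + (3*cnt - 2) != -6 || (!(g <= -1))) ==> ((g + 1 < -3 && g - 7 <= -3) || (g - 3*g < cnt - 3 <==> 2*g - 7 < -6)) must hold; in canonical form it is (3*cnt + (1/2)*g != -4 || (!(g <= -1))) ==> ((g < -4 && g <= 4) || (cnt + 2*g > 3 <==> 2*g < 1)).
Before havoc cnt: forall cnt_1. ((3*cnt_1 + (1/2)*g != -4 || (!(g <= -1))) ==> ((g < -4 && g <= 4) || (cnt_1 + 2*g > 3 <==> 2*g < 1)))
Before skip: forall cnt_1. ((3*cnt_1 + (1/2)*g != -4 || (!(g <= -1))) ==> ((g < -4 && g <= 4) || (cnt_1 + 2*g > 3 <==> 2*g < 1)))
Before cnt := g + g - 9: forall cnt_1. ((3*cnt_1 + (1/2)*g != -4 || (!(g <= -1))) ==> ((g < -4 && g <= 4) || (cnt_1 + 2*g > 3 <==> 2*g < 1)))
Before g := 3*cnt: forall cnt_1. (((3/2)*cnt + 3*cnt_1 != -4 || (!(3*cnt <= -1))) ==> ((3*cnt < -4 && 3*cnt <= 4) || (6*cnt + cnt_1 > 3 <==> 6*cnt < 1)))
Answer: WP = forall cnt_1. (((3/2)*cnt + 3*cnt_1 != -4 || (!(3*cnt <= -1))) ==> ((3*cnt < -4 && 3*cnt <= 4) || (6*cnt + cnt_1 > 3 <==> 6*cnt < 1)))


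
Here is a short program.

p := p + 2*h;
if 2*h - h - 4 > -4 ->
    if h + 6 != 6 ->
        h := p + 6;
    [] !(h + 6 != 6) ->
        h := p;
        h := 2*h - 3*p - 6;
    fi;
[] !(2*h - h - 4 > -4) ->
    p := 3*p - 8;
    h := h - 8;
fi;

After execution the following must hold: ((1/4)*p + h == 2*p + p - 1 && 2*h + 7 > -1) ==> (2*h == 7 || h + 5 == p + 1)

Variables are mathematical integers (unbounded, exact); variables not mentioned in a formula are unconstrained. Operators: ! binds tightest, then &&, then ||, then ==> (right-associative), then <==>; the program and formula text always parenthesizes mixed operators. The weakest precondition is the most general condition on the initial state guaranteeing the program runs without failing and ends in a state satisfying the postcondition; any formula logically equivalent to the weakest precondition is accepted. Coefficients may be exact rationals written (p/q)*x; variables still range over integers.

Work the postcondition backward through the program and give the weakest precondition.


Working backward. After the program, the postcondition ((1/4)*p + h == 2*p + p - 1 && 2*h + 7 > -1) ==> (2*h == 7 || h + 5 == p + 1) must hold; in canonical form it is (h == (11/4)*p - 1 && 2*h > -8) ==> (2*h == 7 || h == p - 4).
Then branch requires (h != 0 ==> (((7/4)*p == 7 && 2*p > -20) ==> 2*p == -5)) && ((!(h != 0)) ==> (((15/4)*p == -5 && 2*p < -4) ==> (2*p == -19 || 2*p == -2))); else branch requires (h == (33/4)*p - 15 && 2*h > 8) ==> (2*h == 23 || h == 3*p - 4).
Before the if: (h > 0 ==> ((h != 0 ==> (((7/4)*p == 7 && 2*p > -20) ==> 2*p == -5)) && ((!(h != 0)) ==> (((15/4)*p == -5 && 2*p < -4) ==> (2*p == -19 || 2*p == -2))))) && ((!(h > 0)) ==> ((h == (33/4)*p - 15 && 2*h > 8) ==> (2*h == 23 || h == 3*p - 4)))
Before p := p + 2*h: (h > 0 ==> ((h != 0 ==> (((7/2)*h + (7/4)*p == 7 && 4*h + 2*p > -20) ==> 4*h + 2*p == -5)) && ((!(h != 0)) ==> (((15/2)*h + (15/4)*p == -5 && 4*h + 2*p < -4) ==> (4*h + 2*p == -19 || 4*h + 2*p == -2))))) && ((!(h > 0)) ==> (((31/2)*h + (33/4)*p == 15 && 2*h > 8) ==> (2*h == 23 || 5*h + 3*p == 4)))
Answer: WP = (h > 0 ==> ((h != 0 ==> (((7/2)*h + (7/4)*p == 7 && 4*h + 2*p > -20) ==> 4*h + 2*p == -5)) && ((!(h != 0)) ==> (((15/2)*h + (15/4)*p == -5 && 4*h + 2*p < -4) ==> (4*h + 2*p == -19 || 4*h + 2*p == -2))))) && ((!(h > 0)) ==> (((31/2)*h + (33/4)*p == 15 && 2*h > 8) ==> (2*h == 23 || 5*h + 3*p == 4)))


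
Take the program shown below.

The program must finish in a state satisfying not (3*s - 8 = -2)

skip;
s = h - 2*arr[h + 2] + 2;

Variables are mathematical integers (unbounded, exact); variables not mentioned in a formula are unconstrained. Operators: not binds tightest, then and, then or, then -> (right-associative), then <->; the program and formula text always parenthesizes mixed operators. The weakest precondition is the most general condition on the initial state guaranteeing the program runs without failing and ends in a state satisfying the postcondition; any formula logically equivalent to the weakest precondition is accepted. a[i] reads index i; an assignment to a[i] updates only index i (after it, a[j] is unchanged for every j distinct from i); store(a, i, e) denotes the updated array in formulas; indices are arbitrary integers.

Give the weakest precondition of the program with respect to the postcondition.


Working backward. After the program, the postcondition not (3*s - 8 = -2) must hold; in canonical form it is not (3*s = 6).
Before s := h - 2*arr[h + 2] + 2: not (3*h = 6*arr[h + 2])
Before skip: not (3*h = 6*arr[h + 2])
Answer: WP = not (3*h = 6*arr[h + 2])


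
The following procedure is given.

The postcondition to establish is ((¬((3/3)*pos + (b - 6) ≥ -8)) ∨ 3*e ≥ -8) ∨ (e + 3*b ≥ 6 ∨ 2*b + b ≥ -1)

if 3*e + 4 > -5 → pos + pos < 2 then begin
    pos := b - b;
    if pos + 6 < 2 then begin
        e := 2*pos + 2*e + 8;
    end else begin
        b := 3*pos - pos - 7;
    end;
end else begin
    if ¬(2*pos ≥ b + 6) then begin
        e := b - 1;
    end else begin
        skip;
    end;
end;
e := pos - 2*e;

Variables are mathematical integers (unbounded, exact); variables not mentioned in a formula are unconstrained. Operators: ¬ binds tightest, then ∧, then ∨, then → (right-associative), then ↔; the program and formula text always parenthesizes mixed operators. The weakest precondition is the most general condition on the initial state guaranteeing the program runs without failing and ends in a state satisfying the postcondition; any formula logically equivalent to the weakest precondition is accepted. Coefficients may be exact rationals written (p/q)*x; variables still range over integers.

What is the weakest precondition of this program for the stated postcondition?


Working backward. After the program, the postcondition ((¬((3/3)*pos + (b - 6) ≥ -8)) ∨ 3*e ≥ -8) ∨ (e + 3*b ≥ 6 ∨ 2*b + b ≥ -1) must hold; in canonical form it is (¬(b + pos ≥ -2)) ∨ 3*e ≥ -8 ∨ 3*b + e ≥ 6 ∨ 3*b ≥ -1.
Before e := pos - 2*e: (¬(b + pos ≥ -2)) ∨ 3*pos ≥ 6*e - 8 ∨ 3*b + pos ≥ 2*e + 6 ∨ 3*b ≥ -1
Then branch requires true; else branch requires ((¬(2*pos ≥ b + 6)) → ((¬(b + pos ≥ -2)) ∨ 3*pos ≥ 6*b - 14 ∨ b + pos ≥ 4 ∨ 3*b ≥ -1)) ∧ (2*pos ≥ b + 6 → ((¬(b + pos ≥ -2)) ∨ 3*pos ≥ 6*e - 8 ∨ 3*b + pos ≥ 2*e + 6 ∨ 3*b ≥ -1)).
Before the if: (¬(3*e > -9 → 2*pos < 2)) → (((¬(2*pos ≥ b + 6)) → ((¬(b + pos ≥ -2)) ∨ 3*pos ≥ 6*b - 14 ∨ b + pos ≥ 4 ∨ 3*b ≥ -1)) ∧ (2*pos ≥ b + 6 → ((¬(b + pos ≥ -2)) ∨ 3*pos ≥ 6*e - 8 ∨ 3*b + pos ≥ 2*e + 6 ∨ 3*b ≥ -1)))
Answer: WP = (¬(3*e > -9 → 2*pos < 2)) → (((¬(2*pos ≥ b + 6)) → ((¬(b + pos ≥ -2)) ∨ 3*pos ≥ 6*b - 14 ∨ b + pos ≥ 4 ∨ 3*b ≥ -1)) ∧ (2*pos ≥ b + 6 → ((¬(b + pos ≥ -2)) ∨ 3*pos ≥ 6*e - 8 ∨ 3*b + pos ≥ 2*e + 6 ∨ 3*b ≥ -1)))


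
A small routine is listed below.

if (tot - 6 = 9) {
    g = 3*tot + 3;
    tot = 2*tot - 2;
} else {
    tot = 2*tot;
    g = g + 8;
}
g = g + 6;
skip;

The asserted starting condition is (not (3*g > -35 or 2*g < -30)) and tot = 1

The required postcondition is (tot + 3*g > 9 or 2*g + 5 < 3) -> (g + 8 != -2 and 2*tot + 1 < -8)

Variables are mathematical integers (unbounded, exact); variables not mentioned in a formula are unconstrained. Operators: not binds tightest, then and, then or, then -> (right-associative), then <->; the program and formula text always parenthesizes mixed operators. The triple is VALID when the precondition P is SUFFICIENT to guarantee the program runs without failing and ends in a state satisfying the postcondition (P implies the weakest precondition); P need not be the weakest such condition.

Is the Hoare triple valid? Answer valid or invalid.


Working backward. After the program, the postcondition (tot + 3*g > 9 or 2*g + 5 < 3) -> (g + 8 != -2 and 2*tot + 1 < -8) must hold; in canonical form it is (3*g + tot > 9 or 2*g < -2) -> (g != -10 and 2*tot < -9).
Before skip: (3*g + tot > 9 or 2*g < -2) -> (g != -10 and 2*tot < -9)
Before g := g + 6: (3*g + tot > -9 or 2*g < -14) -> (g != -16 and 2*tot < -9)
Then branch requires (11*tot > -16 or 6*tot < -20) -> (3*tot != -19 and 4*tot < -5); else branch requires (3*g + 2*tot > -33 or 2*g < -30) -> (g != -24 and 4*tot < -9).
Before the if: (tot = 15 -> ((11*tot > -16 or 6*tot < -20) -> (3*tot != -19 and 4*tot < -5))) and ((not (tot = 15)) -> ((3*g + 2*tot > -33 or 2*g < -30) -> (g != -24 and 4*tot < -9)))
The weakest precondition is (tot = 15 -> ((11*tot > -16 or 6*tot < -20) -> (3*tot != -19 and 4*tot < -5))) and ((not (tot = 15)) -> ((3*g + 2*tot > -33 or 2*g < -30) -> (g != -24 and 4*tot < -9))).
Check whether (not (3*g > -35 or 2*g < -30)) and tot = 1 implies it.
Every state satisfying the precondition satisfies the weakest precondition: the implication holds.
Answer: valid
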